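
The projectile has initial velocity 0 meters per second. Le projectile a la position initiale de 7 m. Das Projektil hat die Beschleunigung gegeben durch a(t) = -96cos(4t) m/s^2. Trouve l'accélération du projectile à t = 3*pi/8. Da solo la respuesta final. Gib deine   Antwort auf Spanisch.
a(3*pi/8) = 0.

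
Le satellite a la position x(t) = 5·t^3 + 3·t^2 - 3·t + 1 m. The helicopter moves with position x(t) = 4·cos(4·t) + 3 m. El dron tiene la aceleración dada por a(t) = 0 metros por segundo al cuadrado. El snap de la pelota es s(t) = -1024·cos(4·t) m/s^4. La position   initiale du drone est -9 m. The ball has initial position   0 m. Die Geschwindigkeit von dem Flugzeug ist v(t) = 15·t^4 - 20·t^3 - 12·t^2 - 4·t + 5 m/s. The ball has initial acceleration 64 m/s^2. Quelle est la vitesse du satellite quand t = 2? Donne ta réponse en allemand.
Wir müssen unsere Gleichung für die Position x(t) = 5·t^3 + 3·t^2 - 3·t + 1 1-mal ableiten. Mit d/dt von x(t) finden wir v(t) = 15·t^2 + 6·t - 3. Wir haben die Geschwindigkeit v(t) = 15·t^2 + 6·t - 3. Durch Einsetzen von t = 2: v(2) = 69.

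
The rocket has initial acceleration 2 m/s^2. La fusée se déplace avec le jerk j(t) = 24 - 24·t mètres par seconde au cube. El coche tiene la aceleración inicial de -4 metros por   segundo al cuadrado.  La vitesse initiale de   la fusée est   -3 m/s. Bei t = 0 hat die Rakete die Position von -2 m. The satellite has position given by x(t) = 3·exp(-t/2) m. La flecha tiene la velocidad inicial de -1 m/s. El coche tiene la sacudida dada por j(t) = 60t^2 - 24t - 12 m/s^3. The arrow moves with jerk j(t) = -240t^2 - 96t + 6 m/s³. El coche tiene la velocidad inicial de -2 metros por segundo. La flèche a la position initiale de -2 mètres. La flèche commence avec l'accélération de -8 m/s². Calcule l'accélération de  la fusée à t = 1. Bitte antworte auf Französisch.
En partant du jerk j(t) = 24 - 24·t, nous prenons 1 primitive. En intégrant le jerk et en utilisant la condition initiale a(0) = 2, nous obtenons a(t) = -12·t^2 + 24·t + 2. Nous avons l'accélération a(t) = -12·t^2 + 24·t + 2. En substituant t = 1: a(1) = 14.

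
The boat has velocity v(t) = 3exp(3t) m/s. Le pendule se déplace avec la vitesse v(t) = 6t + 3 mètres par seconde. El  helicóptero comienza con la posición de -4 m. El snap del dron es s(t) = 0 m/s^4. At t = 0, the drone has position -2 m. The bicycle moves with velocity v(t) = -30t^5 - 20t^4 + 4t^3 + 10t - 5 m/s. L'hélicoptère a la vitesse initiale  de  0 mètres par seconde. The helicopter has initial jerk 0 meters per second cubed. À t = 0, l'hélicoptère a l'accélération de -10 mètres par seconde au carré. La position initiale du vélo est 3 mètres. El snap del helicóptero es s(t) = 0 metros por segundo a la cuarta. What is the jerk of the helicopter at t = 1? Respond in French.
Pour résoudre ceci, nous devons prendre 1 primitive de notre équation du snap s(t) = 0. En intégrant le snap et en utilisant la condition initiale j(0) = 0, nous obtenons j(t) = 0. En utilisant j(t) = 0 et en substituant t = 1, nous trouvons j = 0.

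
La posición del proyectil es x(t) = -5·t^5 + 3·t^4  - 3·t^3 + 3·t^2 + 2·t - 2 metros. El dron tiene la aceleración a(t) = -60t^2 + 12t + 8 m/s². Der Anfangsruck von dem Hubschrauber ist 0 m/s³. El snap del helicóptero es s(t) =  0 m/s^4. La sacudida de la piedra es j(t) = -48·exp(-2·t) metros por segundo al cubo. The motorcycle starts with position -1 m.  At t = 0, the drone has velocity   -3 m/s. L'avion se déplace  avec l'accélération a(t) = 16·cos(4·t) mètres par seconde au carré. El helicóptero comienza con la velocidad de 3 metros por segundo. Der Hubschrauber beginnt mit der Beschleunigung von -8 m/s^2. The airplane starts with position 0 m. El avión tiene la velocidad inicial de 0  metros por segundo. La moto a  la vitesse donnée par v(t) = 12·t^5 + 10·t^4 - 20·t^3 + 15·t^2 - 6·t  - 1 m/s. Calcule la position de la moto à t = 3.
Pour résoudre ceci, nous devons prendre 1 primitive de notre équation de la vitesse v(t) = 12·t^5 + 10·t^4 - 20·t^3 + 15·t^2 - 6·t - 1. En intégrant la vitesse et en utilisant la condition initiale x(0) = -1, nous obtenons x(t) = 2·t^6 + 2·t^5 - 5·t^4 + 5·t^3 - 3·t^2 - t - 1. En utilisant x(t) = 2·t^6 + 2·t^5 - 5·t^4 + 5·t^3 - 3·t^2 - t - 1 et en substituant t = 3, nous trouvons x = 1643.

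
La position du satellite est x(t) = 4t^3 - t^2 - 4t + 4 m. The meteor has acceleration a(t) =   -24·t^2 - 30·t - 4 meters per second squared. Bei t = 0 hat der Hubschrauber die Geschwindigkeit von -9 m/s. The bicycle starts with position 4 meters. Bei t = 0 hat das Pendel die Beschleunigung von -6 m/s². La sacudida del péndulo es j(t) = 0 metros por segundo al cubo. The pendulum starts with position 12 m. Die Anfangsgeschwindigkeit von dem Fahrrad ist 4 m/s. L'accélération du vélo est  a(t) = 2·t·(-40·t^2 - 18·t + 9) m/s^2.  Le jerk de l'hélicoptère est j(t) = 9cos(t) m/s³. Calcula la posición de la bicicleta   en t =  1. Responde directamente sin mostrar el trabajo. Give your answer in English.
At t = 1, x = 4.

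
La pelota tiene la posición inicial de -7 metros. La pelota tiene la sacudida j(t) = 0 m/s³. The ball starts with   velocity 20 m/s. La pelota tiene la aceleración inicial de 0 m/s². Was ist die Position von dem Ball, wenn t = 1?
Ausgehend von dem Ruck j(t) = 0, nehmen wir 3 Stammfunktionen. Die Stammfunktion von dem Ruck, mit a(0) = 0, ergibt die Beschleunigung: a(t) = 0. Das Integral von der Beschleunigung ist die Geschwindigkeit. Mit v(0) = 20 erhalten wir v(t) = 20. Durch Integration von der Geschwindigkeit und Verwendung der Anfangsbedingung x(0) = -7, erhalten wir x(t) = 20·t - 7. Aus der Gleichung für die Position x(t) = 20·t - 7, setzen wir t = 1 ein und erhalten x = 13.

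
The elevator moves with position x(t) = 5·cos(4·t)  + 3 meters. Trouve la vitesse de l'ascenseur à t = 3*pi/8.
En partant de la position x(t) = 5·cos(4·t) + 3, nous prenons 1 dérivée. La dérivée de la position donne la vitesse: v(t) = -20·sin(4·t). Nous avons la vitesse v(t) = -20·sin(4·t). En substituant t = 3*pi/8: v(3*pi/8) = 20.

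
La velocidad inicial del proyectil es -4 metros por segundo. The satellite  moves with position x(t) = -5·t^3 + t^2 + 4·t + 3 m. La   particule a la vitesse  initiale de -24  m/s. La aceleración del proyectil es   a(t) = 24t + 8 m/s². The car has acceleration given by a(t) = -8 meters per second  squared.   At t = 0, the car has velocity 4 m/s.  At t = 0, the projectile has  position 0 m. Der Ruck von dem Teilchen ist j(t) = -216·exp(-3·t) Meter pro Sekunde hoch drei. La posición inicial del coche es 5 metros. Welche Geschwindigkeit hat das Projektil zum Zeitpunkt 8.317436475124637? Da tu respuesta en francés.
Pour résoudre ceci, nous devons prendre 1 primitive de notre équation de l'accélération a(t) = 24·t + 8. L'intégrale de l'accélération, avec v(0) = -4, donne la vitesse: v(t) = 12·t^2 + 8·t - 4. Nous avons la vitesse v(t) = 12·t^2 + 8·t - 4. En substituant t = 8.317436475124637: v(8.317436475124637) = 892.696486013802.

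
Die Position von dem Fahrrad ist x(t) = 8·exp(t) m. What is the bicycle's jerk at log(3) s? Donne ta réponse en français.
Nous devons dériver notre équation de la position x(t) = 8·exp(t) 3 fois. En prenant d/dt de x(t), nous trouvons v(t) = 8·exp(t). La dérivée de la vitesse donne l'accélération: a(t) = 8·exp(t). En prenant d/dt de a(t), nous trouvons j(t) = 8·exp(t). De l'équation du jerk j(t) = 8·exp(t), nous substituons t = log(3) pour obtenir j = 24.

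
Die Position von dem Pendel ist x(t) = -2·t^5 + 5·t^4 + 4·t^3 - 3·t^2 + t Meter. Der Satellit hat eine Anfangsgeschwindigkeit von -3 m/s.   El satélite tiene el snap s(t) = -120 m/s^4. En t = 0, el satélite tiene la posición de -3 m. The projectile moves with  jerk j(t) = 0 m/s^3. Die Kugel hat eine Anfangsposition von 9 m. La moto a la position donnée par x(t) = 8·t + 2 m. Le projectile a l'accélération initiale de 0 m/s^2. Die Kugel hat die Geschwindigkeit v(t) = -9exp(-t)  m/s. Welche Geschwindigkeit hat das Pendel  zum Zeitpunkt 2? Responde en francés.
Nous devons dériver notre équation de la position x(t) = -2·t^5 + 5·t^4 + 4·t^3 - 3·t^2 + t 1 fois. En prenant d/dt de x(t), nous trouvons v(t) = -10·t^4 + 20·t^3 + 12·t^2 - 6·t + 1. Nous avons la vitesse v(t) = -10·t^4 + 20·t^3 + 12·t^2 - 6·t + 1. En substituant t = 2: v(2) = 37.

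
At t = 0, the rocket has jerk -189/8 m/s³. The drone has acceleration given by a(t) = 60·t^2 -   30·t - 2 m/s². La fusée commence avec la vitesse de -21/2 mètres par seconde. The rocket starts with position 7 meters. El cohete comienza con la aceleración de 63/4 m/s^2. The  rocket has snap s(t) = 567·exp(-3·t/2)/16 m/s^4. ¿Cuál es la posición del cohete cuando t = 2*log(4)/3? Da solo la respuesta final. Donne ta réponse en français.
La position à t = 2*log(4)/3 est x = 7/4.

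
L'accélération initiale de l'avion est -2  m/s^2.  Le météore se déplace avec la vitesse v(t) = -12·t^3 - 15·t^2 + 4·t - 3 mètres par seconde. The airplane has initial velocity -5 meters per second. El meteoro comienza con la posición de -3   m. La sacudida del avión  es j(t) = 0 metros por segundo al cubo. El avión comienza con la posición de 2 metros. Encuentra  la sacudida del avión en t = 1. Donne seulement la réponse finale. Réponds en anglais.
The answer is 0.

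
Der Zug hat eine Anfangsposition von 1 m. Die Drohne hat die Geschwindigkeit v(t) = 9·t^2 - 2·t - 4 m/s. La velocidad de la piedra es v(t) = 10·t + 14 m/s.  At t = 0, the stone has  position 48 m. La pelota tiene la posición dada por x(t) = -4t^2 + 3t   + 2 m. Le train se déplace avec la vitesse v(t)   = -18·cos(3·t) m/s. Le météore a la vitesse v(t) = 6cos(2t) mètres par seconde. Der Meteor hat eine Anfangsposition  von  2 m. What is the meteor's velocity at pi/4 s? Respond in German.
Aus der Gleichung für die Geschwindigkeit v(t) = 6·cos(2·t), setzen wir t = pi/4 ein und erhalten v = 0.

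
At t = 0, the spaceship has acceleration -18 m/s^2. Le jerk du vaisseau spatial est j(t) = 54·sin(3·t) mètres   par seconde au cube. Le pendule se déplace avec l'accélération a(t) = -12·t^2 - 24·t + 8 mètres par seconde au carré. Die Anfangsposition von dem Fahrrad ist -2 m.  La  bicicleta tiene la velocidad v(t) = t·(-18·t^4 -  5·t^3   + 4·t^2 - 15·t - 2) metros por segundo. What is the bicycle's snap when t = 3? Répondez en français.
En partant de la vitesse v(t) = t·(-18·t^4 - 5·t^3 + 4·t^2 - 15·t - 2), nous prenons 3 dérivées. La dérivée de la vitesse donne l'accélération: a(t) = -18·t^4 - 5·t^3 + 4·t^2 + t·(-72·t^3 - 15·t^2 + 8·t - 15) - 15·t - 2. La dérivée de l'accélération donne le jerk: j(t) = -144·t^3 - 30·t^2 + t·(-216·t^2 - 30·t + 8) + 16·t - 30. En dérivant le jerk, nous obtenons le snap: s(t) = -648·t^2 + t·(-432·t - 30) - 90·t + 24. De l'équation du snap s(t) = -648·t^2 + t·(-432·t - 30) - 90·t + 24, nous substituons t = 3 pour obtenir s = -10056.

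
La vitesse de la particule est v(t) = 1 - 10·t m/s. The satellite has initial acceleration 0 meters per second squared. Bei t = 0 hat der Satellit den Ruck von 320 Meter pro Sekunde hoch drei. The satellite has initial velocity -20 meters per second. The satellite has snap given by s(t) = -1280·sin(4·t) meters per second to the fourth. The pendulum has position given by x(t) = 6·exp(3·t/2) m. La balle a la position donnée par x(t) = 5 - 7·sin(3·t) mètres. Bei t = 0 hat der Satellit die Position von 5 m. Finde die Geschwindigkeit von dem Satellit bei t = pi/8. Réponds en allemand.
Ausgehend von dem Snap s(t) = -1280·sin(4·t), nehmen wir 3 Stammfunktionen. Die Stammfunktion von dem Snap, mit j(0) = 320, ergibt den Ruck: j(t) = 320·cos(4·t). Durch Integration von dem Ruck und Verwendung der Anfangsbedingung a(0) = 0, erhalten wir a(t) = 80·sin(4·t). Mit ∫a(t)dt und Anwendung von v(0) = -20, finden wir v(t) = -20·cos(4·t). Aus der Gleichung für die Geschwindigkeit v(t) = -20·cos(4·t), setzen wir t = pi/8 ein und erhalten v = 0.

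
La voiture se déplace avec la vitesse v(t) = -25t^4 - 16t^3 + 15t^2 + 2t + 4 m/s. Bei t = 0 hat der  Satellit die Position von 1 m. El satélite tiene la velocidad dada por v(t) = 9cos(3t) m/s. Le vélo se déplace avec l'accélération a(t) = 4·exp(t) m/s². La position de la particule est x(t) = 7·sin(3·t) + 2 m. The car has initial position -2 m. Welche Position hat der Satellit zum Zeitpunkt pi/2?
Wir müssen unsere Gleichung für die Geschwindigkeit v(t) = 9·cos(3·t) 1-mal integrieren. Durch Integration von der Geschwindigkeit und Verwendung der Anfangsbedingung x(0) = 1, erhalten wir x(t) = 3·sin(3·t) + 1. Mit x(t) = 3·sin(3·t) + 1 und Einsetzen von t = pi/2, finden wir x = -2.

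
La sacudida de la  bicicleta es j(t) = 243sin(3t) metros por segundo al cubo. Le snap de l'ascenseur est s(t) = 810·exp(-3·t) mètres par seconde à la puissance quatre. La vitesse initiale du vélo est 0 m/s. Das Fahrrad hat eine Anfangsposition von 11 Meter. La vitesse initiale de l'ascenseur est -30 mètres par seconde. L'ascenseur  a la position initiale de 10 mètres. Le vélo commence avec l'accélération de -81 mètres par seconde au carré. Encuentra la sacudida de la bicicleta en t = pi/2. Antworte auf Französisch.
En utilisant j(t) = 243·sin(3·t) et en substituant t = pi/2, nous trouvons j = -243.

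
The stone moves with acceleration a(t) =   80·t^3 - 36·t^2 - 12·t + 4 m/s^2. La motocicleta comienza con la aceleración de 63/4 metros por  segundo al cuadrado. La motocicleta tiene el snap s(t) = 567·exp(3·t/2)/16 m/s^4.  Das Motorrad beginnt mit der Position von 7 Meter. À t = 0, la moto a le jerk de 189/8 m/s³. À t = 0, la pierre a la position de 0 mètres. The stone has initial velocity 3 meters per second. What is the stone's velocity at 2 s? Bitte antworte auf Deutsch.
Ausgehend von der Beschleunigung a(t) = 80·t^3 - 36·t^2 - 12·t + 4, nehmen wir 1 Integral. Das Integral von der Beschleunigung, mit v(0) = 3, ergibt die Geschwindigkeit: v(t) = 20·t^4 - 12·t^3 - 6·t^2 + 4·t + 3. Mit v(t) = 20·t^4 - 12·t^3 - 6·t^2 + 4·t + 3 und Einsetzen von t = 2, finden wir v = 211.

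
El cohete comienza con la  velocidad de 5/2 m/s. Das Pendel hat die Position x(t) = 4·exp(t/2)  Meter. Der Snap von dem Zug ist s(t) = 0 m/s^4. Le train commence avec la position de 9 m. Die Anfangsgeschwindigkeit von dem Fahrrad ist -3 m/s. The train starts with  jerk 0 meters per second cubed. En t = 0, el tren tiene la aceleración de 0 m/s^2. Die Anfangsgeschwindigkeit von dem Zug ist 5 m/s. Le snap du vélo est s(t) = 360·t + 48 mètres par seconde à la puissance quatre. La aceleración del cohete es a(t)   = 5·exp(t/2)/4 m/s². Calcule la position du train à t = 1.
Pour résoudre ceci, nous devons prendre 4 primitives de notre équation du snap s(t) = 0. En prenant ∫s(t)dt et en appliquant j(0) = 0, nous trouvons j(t) = 0. En intégrant le jerk et en utilisant la condition initiale a(0) = 0, nous obtenons a(t) = 0. L'intégrale de l'accélération, avec v(0) = 5, donne la vitesse: v(t) = 5. La primitive de la vitesse est la position. En utilisant x(0) = 9, nous obtenons x(t) = 5·t + 9. En utilisant x(t) = 5·t + 9 et en substituant t = 1, nous trouvons x = 14.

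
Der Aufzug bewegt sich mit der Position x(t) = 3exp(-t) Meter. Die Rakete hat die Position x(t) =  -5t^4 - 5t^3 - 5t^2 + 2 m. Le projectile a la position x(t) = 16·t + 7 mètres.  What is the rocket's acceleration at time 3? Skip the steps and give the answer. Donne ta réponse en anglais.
The acceleration at t = 3 is a = -640.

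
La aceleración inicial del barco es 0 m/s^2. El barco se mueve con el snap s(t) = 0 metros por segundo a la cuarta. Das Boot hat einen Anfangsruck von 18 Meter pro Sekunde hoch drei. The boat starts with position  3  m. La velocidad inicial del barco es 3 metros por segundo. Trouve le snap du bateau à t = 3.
En utilisant s(t) = 0 et en substituant t = 3, nous trouvons s = 0.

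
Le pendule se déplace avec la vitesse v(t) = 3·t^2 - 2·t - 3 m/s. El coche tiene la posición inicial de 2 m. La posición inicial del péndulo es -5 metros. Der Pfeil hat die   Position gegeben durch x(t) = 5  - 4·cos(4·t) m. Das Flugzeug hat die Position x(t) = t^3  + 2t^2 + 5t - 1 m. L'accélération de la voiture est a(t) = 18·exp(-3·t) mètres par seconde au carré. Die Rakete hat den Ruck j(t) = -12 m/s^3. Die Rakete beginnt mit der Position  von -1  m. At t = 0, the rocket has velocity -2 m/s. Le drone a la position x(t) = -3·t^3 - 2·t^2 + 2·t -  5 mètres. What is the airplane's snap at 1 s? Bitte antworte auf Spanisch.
Para resolver esto, necesitamos tomar 4 derivadas de nuestra ecuación de la posición x(t) = t^3 + 2·t^2 + 5·t - 1. Tomando d/dt de x(t), encontramos v(t) = 3·t^2 + 4·t + 5. Derivando la velocidad, obtenemos la aceleración: a(t) = 6·t + 4. Tomando d/dt de a(t), encontramos j(t) = 6. La derivada de la sacudida da el snap: s(t) = 0. De la ecuación del snap s(t) = 0, sustituimos t = 1 para obtener s = 0.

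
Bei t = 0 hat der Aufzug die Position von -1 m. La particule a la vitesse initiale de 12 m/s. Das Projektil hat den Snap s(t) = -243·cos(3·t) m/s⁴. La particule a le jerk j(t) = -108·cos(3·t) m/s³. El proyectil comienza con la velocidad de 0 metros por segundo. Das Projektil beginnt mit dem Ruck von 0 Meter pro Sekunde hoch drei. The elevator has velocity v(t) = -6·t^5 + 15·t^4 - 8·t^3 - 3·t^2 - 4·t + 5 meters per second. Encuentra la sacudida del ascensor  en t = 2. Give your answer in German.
Um dies zu lösen, müssen wir 2 Ableitungen unserer Gleichung für die Geschwindigkeit v(t) = -6·t^5 + 15·t^4 - 8·t^3 - 3·t^2 - 4·t + 5 nehmen. Die Ableitung von der Geschwindigkeit ergibt die Beschleunigung: a(t) = -30·t^4 + 60·t^3 - 24·t^2 - 6·t - 4. Die Ableitung von der Beschleunigung ergibt den Ruck: j(t) = -120·t^3 + 180·t^2 - 48·t - 6. Wir haben den Ruck j(t) = -120·t^3 + 180·t^2 - 48·t - 6. Durch Einsetzen von t = 2: j(2) = -342.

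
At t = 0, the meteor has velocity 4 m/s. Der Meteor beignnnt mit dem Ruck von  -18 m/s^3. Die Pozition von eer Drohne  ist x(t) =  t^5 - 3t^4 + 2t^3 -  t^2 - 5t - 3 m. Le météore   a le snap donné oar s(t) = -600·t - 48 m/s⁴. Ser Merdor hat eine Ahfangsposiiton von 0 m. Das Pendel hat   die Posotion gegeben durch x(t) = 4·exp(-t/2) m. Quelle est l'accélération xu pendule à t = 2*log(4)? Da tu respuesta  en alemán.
Wir müssen unsere Gleichung für die Position x(t) = 4·exp(-t/2) 2-mal ableiten. Mit d/dt von x(t) finden wir v(t) = -2·exp(-t/2). Durch Ableiten von der Geschwindigkeit erhalten wir die Beschleunigung: a(t) = exp(-t/2). Wir haben die Beschleunigung a(t) = exp(-t/2). Durch Einsetzen von t = 2*log(4): a(2*log(4)) = 1/4.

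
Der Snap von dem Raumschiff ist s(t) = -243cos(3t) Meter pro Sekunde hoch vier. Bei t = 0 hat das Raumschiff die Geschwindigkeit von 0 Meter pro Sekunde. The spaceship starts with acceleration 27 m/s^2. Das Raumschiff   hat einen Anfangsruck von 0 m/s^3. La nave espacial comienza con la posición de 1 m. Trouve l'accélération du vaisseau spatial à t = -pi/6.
Pour résoudre ceci, nous devons prendre 2 intégrales de notre équation du snap s(t) = -243·cos(3·t). En prenant ∫s(t)dt et en appliquant j(0) = 0, nous trouvons j(t) = -81·sin(3·t). En intégrant le jerk et en utilisant la condition initiale a(0) = 27, nous obtenons a(t) = 27·cos(3·t). En utilisant a(t) = 27·cos(3·t) et en substituant t = -pi/6, nous trouvons a = 0.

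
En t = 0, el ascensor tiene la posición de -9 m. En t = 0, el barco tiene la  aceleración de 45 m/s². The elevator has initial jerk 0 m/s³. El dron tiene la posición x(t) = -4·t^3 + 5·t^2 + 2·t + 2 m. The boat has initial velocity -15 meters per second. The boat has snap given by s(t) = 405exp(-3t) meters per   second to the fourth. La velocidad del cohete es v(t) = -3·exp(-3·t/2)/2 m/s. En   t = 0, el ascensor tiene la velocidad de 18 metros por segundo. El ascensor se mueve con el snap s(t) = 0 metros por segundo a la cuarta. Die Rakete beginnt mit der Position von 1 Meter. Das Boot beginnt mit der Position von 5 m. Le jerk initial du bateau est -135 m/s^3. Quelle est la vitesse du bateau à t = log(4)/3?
Nous devons trouver la primitive de notre équation du snap s(t) = 405·exp(-3·t) 3 fois. La primitive du snap, avec j(0) = -135, donne le jerk: j(t) = -135·exp(-3·t). En prenant ∫j(t)dt et en appliquant a(0) = 45, nous trouvons a(t) = 45·exp(-3·t). L'intégrale de l'accélération, avec v(0) = -15, donne la vitesse: v(t) = -15·exp(-3·t). De l'équation de la vitesse v(t) = -15·exp(-3·t), nous substituons t = log(4)/3 pour obtenir v = -15/4.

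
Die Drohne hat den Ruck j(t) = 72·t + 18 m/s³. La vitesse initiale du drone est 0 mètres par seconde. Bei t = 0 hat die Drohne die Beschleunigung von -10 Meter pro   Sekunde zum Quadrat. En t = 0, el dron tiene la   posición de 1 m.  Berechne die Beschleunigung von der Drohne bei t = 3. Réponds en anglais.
To solve this, we need to take 1 integral of our jerk equation j(t) = 72·t + 18. Integrating jerk and using the initial condition a(0) = -10, we get a(t) = 36·t^2 + 18·t - 10. We have acceleration a(t) = 36·t^2 + 18·t - 10. Substituting t = 3: a(3) = 368.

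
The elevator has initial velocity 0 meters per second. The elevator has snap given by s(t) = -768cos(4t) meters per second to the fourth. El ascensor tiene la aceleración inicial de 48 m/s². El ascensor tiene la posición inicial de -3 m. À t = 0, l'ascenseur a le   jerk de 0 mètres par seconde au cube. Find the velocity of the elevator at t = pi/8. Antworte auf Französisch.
Nous devons intégrer notre équation du snap s(t) = -768·cos(4·t) 3 fois. La primitive du snap, avec j(0) = 0, donne le jerk: j(t) = -192·sin(4·t). L'intégrale du jerk, avec a(0) = 48, donne l'accélération: a(t) = 48·cos(4·t). En prenant ∫a(t)dt et en appliquant v(0) = 0, nous trouvons v(t) = 12·sin(4·t). En utilisant v(t) = 12·sin(4·t) et en substituant t = pi/8, nous trouvons v = 12.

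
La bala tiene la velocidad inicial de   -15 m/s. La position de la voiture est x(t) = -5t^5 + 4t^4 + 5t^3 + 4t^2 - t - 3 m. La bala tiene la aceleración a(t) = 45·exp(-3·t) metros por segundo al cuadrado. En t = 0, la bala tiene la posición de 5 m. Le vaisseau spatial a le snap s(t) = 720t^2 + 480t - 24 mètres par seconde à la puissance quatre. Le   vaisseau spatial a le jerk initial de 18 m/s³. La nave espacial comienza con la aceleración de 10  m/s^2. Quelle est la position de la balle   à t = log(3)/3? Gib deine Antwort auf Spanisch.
Necesitamos integrar nuestra ecuación de la aceleración a(t) = 45·exp(-3·t) 2 veces. Tomando ∫a(t)dt y aplicando v(0) = -15, encontramos v(t) = -15·exp(-3·t). Tomando ∫v(t)dt y aplicando x(0) = 5, encontramos x(t) = 5·exp(-3·t). Tenemos la posición x(t) = 5·exp(-3·t). Sustituyendo t = log(3)/3: x(log(3)/3) = 5/3.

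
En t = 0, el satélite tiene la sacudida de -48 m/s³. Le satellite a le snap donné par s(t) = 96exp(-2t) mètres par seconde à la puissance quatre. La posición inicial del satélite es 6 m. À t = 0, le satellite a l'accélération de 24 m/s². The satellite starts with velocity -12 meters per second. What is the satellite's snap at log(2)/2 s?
From the given snap equation s(t) = 96·exp(-2·t), we substitute t = log(2)/2 to get s = 48.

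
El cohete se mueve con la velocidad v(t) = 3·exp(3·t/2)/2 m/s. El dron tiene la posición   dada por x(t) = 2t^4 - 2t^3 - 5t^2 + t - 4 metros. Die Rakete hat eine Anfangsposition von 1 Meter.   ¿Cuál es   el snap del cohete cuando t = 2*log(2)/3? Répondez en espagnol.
Debemos derivar nuestra ecuación de la velocidad v(t) = 3·exp(3·t/2)/2 3 veces. La derivada de la velocidad da la aceleración: a(t) = 9·exp(3·t/2)/4. La derivada de la aceleración da la sacudida: j(t) = 27·exp(3·t/2)/8. La derivada de la sacudida da el snap: s(t) = 81·exp(3·t/2)/16. Usando s(t) = 81·exp(3·t/2)/16 y sustituyendo t = 2*log(2)/3, encontramos s = 81/8.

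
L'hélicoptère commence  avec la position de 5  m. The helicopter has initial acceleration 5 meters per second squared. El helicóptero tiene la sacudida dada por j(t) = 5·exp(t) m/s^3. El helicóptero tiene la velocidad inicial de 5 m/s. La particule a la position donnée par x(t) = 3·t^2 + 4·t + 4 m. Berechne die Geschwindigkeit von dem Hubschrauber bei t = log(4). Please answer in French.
Pour résoudre ceci, nous devons prendre 2 intégrales de notre équation du jerk j(t) = 5·exp(t). En prenant ∫j(t)dt et en appliquant a(0) = 5, nous trouvons a(t) = 5·exp(t). En prenant ∫a(t)dt et en appliquant v(0) = 5, nous trouvons v(t) = 5·exp(t). En utilisant v(t) = 5·exp(t) et en substituant t = log(4), nous trouvons v = 20.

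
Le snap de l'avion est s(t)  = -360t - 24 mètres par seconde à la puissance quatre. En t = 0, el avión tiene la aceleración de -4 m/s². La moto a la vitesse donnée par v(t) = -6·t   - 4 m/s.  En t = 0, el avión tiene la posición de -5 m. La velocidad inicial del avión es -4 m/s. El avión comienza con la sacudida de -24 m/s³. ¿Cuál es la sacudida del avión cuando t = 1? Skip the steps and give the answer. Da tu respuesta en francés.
Le jerk à t = 1 est j = -228.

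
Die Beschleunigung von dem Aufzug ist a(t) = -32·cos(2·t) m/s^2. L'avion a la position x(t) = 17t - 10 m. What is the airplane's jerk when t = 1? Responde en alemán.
Wir müssen unsere Gleichung für die Position x(t) = 17·t - 10 3-mal ableiten. Mit d/dt von x(t) finden wir v(t) = 17. Die Ableitung von der Geschwindigkeit ergibt die Beschleunigung: a(t) = 0. Durch Ableiten von der Beschleunigung erhalten wir den Ruck: j(t) = 0. Mit j(t) = 0 und Einsetzen von t = 1, finden wir j = 0.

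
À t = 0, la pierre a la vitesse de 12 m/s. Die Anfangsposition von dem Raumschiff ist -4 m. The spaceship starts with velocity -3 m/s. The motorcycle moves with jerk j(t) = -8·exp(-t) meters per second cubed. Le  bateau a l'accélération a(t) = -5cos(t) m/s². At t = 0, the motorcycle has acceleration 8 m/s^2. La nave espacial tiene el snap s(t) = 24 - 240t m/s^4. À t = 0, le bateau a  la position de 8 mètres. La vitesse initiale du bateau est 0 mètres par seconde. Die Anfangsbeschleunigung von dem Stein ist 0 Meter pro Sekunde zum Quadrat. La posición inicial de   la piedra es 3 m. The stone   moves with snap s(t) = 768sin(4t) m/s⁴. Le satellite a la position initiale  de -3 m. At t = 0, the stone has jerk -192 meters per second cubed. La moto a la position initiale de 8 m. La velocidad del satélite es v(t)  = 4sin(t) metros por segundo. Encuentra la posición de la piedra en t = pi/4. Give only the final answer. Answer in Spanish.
x(pi/4) = 3.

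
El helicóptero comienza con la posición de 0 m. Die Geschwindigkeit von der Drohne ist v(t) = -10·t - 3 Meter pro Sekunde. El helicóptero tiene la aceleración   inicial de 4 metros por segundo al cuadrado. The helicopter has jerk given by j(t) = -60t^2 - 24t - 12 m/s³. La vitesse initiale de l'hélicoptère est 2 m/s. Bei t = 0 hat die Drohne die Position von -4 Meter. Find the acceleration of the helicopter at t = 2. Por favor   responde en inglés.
To solve this, we need to take 1 integral of our jerk equation j(t) = -60·t^2 - 24·t - 12. The integral of jerk, with a(0) = 4, gives acceleration: a(t) = -20·t^3 - 12·t^2 - 12·t + 4. From the given acceleration equation a(t) = -20·t^3 - 12·t^2 - 12·t + 4, we substitute t = 2 to get a = -228.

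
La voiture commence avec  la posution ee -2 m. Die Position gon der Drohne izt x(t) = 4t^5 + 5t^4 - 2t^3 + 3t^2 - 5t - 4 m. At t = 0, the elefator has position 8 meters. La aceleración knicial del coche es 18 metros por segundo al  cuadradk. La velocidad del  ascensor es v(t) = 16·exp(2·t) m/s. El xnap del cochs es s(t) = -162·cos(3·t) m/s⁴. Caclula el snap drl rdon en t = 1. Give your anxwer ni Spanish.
Partiendo de la posición x(t) = 4·t^5 + 5·t^4 - 2·t^3 + 3·t^2 - 5·t - 4, tomamos 4 derivadas. Derivando la posición, obtenemos la velocidad: v(t) = 20·t^4 + 20·t^3 - 6·t^2 + 6·t - 5. Derivando la velocidad, obtenemos la aceleración: a(t) = 80·t^3 + 60·t^2 - 12·t + 6. Tomando d/dt de a(t), encontramos j(t) = 240·t^2 + 120·t - 12. Tomando d/dt de j(t), encontramos s(t) = 480·t + 120. Tenemos el snap s(t) = 480·t + 120. Sustituyendo t = 1: s(1) = 600.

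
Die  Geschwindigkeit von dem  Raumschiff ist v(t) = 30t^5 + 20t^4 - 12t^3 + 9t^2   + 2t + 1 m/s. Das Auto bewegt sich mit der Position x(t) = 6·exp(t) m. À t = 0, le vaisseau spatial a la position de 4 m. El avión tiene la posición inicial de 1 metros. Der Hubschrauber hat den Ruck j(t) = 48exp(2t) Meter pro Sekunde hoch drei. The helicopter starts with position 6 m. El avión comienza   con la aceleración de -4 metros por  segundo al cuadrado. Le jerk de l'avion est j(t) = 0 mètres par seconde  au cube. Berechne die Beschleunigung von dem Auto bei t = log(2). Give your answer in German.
Wir müssen unsere Gleichung für die Position x(t) = 6·exp(t) 2-mal ableiten. Mit d/dt von x(t) finden wir v(t) = 6·exp(t). Die Ableitung von der Geschwindigkeit ergibt die Beschleunigung: a(t) = 6·exp(t). Mit a(t) = 6·exp(t) und Einsetzen von t = log(2), finden wir a = 12.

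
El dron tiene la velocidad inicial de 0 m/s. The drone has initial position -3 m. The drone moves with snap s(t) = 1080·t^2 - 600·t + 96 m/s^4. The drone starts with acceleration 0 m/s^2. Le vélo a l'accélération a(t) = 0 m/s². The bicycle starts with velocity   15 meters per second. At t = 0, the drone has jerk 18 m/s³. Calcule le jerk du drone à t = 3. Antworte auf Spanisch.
Debemos encontrar la integral de nuestra ecuación del snap s(t) = 1080·t^2 - 600·t + 96 1 vez. La antiderivada del snap, con j(0) = 18, da la sacudida: j(t) = 360·t^3 - 300·t^2 + 96·t + 18. Usando j(t) = 360·t^3 - 300·t^2 + 96·t + 18 y sustituyendo t = 3, encontramos j = 7326.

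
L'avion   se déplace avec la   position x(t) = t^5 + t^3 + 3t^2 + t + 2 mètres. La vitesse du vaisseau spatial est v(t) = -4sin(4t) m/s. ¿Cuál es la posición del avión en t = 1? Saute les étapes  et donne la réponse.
x(1) = 8.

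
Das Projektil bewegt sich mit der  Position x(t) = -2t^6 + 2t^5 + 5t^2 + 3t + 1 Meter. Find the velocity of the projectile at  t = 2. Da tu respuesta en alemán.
Um dies zu lösen, müssen wir 1 Ableitung unserer Gleichung für die Position x(t) = -2·t^6 + 2·t^5 + 5·t^2 + 3·t + 1 nehmen. Mit d/dt von x(t) finden wir v(t) = -12·t^5 + 10·t^4 + 10·t + 3. Aus der Gleichung für die Geschwindigkeit v(t) = -12·t^5 + 10·t^4 + 10·t + 3, setzen wir t = 2 ein und erhalten v = -201.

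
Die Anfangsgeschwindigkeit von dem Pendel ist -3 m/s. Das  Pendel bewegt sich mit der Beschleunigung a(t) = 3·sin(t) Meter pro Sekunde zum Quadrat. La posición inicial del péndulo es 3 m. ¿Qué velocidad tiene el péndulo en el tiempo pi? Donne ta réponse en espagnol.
Para resolver esto, necesitamos tomar 1 integral de nuestra ecuación de la aceleración a(t) = 3·sin(t). La antiderivada de la aceleración es la velocidad. Usando v(0) = -3, obtenemos v(t) = -3·cos(t). Usando v(t) = -3·cos(t) y sustituyendo t = pi, encontramos v = 3.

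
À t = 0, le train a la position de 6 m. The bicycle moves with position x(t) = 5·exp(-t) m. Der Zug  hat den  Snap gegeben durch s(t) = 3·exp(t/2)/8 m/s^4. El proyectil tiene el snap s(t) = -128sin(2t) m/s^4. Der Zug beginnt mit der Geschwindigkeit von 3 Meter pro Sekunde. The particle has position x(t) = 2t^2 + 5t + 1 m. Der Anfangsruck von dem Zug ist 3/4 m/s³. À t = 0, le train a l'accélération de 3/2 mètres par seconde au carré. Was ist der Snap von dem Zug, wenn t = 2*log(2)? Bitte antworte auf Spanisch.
De la ecuación del snap s(t) = 3·exp(t/2)/8, sustituimos t = 2*log(2) para obtener s = 3/4.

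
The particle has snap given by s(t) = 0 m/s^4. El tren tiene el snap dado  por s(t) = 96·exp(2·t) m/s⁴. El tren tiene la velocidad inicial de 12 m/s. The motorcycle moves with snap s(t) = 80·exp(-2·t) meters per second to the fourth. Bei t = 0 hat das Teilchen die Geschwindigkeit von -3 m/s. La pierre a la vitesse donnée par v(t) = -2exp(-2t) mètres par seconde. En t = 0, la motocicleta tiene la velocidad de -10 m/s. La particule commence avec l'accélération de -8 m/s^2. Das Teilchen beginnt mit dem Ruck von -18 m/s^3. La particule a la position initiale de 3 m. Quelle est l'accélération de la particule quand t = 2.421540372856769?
Nous devons intégrer notre équation du snap s(t) = 0 2 fois. En intégrant le snap et en utilisant la condition initiale j(0) = -18, nous obtenons j(t) = -18. L'intégrale du jerk est l'accélération. En utilisant a(0) = -8, nous obtenons a(t) = -18·t - 8. Nous avons l'accélération a(t) = -18·t - 8. En substituant t = 2.421540372856769: a(2.421540372856769) = -51.5877267114218.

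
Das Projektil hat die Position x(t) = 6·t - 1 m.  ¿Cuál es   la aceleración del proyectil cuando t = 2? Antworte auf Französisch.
En partant de la position x(t) = 6·t - 1, nous prenons 2 dérivées. La dérivée de la position donne la vitesse: v(t) = 6. En prenant d/dt de v(t), nous trouvons a(t) = 0. En utilisant a(t) = 0 et en substituant t = 2, nous trouvons a = 0.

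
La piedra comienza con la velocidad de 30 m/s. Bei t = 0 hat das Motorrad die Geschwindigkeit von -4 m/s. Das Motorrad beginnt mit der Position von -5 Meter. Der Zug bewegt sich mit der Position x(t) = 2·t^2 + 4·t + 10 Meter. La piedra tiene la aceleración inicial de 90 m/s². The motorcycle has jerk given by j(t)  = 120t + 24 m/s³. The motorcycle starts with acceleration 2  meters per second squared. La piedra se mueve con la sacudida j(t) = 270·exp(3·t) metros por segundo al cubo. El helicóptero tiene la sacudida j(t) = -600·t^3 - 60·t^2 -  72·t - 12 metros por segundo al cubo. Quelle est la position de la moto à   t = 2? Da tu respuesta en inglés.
We need to integrate our jerk equation j(t) = 120·t + 24 3 times. Integrating jerk and using the initial condition a(0) = 2, we get a(t) = 60·t^2 + 24·t + 2. Taking ∫a(t)dt and applying v(0) = -4, we find v(t) = 20·t^3 + 12·t^2 + 2·t - 4. The antiderivative of velocity is position. Using x(0) = -5, we get x(t) = 5·t^4 + 4·t^3 + t^2 - 4·t - 5. We have position x(t) = 5·t^4 + 4·t^3 + t^2 - 4·t - 5. Substituting t = 2: x(2) = 103.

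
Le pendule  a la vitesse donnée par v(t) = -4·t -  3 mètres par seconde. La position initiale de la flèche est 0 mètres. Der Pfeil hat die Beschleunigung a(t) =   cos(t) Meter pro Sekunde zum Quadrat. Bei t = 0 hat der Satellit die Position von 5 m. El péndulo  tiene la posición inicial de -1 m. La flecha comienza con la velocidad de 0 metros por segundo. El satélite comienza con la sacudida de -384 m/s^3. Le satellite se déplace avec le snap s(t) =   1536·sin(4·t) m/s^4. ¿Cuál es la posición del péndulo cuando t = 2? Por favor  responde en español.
Necesitamos integrar nuestra ecuación de la velocidad v(t) = -4·t - 3 1 vez. La antiderivada de la velocidad es la posición. Usando x(0) = -1, obtenemos x(t) = -2·t^2 - 3·t - 1. De la ecuación de la posición x(t) = -2·t^2 - 3·t - 1, sustituimos t = 2 para obtener x = -15.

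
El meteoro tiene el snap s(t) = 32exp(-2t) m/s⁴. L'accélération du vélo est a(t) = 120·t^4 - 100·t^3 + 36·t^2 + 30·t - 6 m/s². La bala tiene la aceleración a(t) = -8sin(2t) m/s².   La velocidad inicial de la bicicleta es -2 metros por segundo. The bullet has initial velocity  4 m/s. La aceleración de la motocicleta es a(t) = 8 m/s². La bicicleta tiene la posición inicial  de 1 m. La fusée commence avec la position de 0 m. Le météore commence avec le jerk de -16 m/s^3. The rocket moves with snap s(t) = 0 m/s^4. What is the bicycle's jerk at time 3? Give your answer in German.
Um dies zu lösen, müssen wir 1 Ableitung unserer Gleichung für die Beschleunigung a(t) = 120·t^4 - 100·t^3 + 36·t^2 + 30·t - 6 nehmen. Mit d/dt von a(t) finden wir j(t) = 480·t^3 - 300·t^2 + 72·t + 30. Wir haben den Ruck j(t) = 480·t^3 - 300·t^2 + 72·t + 30. Durch Einsetzen von t = 3: j(3) = 10506.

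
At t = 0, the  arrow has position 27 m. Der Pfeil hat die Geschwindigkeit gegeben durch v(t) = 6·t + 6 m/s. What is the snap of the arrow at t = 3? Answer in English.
Starting from velocity v(t) = 6·t + 6, we take 3 derivatives. The derivative of velocity gives acceleration: a(t) = 6. Taking d/dt of a(t), we find j(t) = 0. Differentiating jerk, we get snap: s(t) = 0. We have snap s(t) = 0. Substituting t = 3: s(3) = 0.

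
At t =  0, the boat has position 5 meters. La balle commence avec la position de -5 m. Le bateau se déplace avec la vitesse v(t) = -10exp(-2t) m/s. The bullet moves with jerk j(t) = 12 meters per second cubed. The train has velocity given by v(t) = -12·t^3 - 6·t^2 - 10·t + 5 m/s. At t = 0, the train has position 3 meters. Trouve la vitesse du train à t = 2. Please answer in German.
Mit v(t) = -12·t^3 - 6·t^2 - 10·t + 5 und Einsetzen von t = 2, finden wir v = -135.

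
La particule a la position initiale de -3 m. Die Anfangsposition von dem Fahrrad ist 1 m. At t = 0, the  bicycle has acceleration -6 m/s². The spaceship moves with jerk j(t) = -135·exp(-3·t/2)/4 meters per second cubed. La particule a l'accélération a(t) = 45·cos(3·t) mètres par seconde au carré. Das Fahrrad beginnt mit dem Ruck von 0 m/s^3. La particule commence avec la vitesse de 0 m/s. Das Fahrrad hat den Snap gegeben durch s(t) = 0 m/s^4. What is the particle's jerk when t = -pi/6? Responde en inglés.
We must differentiate our acceleration equation a(t) = 45·cos(3·t) 1 time. The derivative of acceleration gives jerk: j(t) = -135·sin(3·t). Using j(t) = -135·sin(3·t) and substituting t = -pi/6, we find j = 135.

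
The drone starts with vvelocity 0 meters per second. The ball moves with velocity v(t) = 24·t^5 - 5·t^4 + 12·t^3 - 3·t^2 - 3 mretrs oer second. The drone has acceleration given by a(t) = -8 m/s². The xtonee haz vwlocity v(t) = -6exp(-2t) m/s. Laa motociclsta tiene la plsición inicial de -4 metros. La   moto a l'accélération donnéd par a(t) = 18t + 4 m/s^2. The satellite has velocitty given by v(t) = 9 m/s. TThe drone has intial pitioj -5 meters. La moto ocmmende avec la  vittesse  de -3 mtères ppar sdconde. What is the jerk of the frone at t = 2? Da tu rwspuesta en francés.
Nous devons dériver notre équation de l'accélération a(t) = -8 1 fois. En dérivant l'accélération, nous obtenons le jerk: j(t) = 0. Nous avons le jerk j(t) = 0. En substituant t = 2: j(2) = 0.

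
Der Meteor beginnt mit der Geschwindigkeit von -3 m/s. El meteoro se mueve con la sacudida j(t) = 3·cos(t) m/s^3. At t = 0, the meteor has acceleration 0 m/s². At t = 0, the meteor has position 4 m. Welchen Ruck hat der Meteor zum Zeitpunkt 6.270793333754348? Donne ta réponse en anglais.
We have jerk j(t) = 3·cos(t). Substituting t = 6.270793333754348: j(6.270793333754348) = 2.99976966143955.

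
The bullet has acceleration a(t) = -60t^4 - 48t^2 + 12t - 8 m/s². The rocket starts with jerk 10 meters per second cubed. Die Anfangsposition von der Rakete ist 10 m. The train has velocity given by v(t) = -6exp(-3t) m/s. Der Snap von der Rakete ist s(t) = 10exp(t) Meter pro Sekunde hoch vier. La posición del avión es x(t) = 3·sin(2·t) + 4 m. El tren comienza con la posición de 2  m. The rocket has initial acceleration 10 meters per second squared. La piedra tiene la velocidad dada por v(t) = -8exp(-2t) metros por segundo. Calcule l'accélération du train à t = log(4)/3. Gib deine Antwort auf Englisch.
To solve this, we need to take 1 derivative of our velocity equation v(t) = -6·exp(-3·t). Differentiating velocity, we get acceleration: a(t) = 18·exp(-3·t). From the given acceleration equation a(t) = 18·exp(-3·t), we substitute t = log(4)/3 to get a = 9/2.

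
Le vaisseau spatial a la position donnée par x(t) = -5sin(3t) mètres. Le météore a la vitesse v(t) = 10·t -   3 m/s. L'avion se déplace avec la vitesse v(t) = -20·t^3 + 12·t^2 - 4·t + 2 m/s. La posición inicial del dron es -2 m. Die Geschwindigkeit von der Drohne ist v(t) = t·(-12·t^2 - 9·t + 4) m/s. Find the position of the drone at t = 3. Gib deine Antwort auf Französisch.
Nous devons trouver l'intégrale de notre équation de la vitesse v(t) = t·(-12·t^2 - 9·t + 4) 1 fois. La primitive de la vitesse est la position. En utilisant x(0) = -2, nous obtenons x(t) = -3·t^4 - 3·t^3 + 2·t^2 - 2. Nous avons la position x(t) = -3·t^4 - 3·t^3 + 2·t^2 - 2. En substituant t = 3: x(3) = -308.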